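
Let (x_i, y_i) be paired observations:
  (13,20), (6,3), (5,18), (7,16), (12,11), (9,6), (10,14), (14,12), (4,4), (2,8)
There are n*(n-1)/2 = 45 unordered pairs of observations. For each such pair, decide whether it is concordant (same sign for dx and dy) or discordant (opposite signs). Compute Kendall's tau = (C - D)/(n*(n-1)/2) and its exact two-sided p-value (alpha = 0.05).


Step 1: Enumerate the 45 unordered pairs (i,j) with i<j and classify each by sign(x_j-x_i) * sign(y_j-y_i).
  (1,2):dx=-7,dy=-17->C; (1,3):dx=-8,dy=-2->C; (1,4):dx=-6,dy=-4->C; (1,5):dx=-1,dy=-9->C
  (1,6):dx=-4,dy=-14->C; (1,7):dx=-3,dy=-6->C; (1,8):dx=+1,dy=-8->D; (1,9):dx=-9,dy=-16->C
  (1,10):dx=-11,dy=-12->C; (2,3):dx=-1,dy=+15->D; (2,4):dx=+1,dy=+13->C; (2,5):dx=+6,dy=+8->C
  (2,6):dx=+3,dy=+3->C; (2,7):dx=+4,dy=+11->C; (2,8):dx=+8,dy=+9->C; (2,9):dx=-2,dy=+1->D
  (2,10):dx=-4,dy=+5->D; (3,4):dx=+2,dy=-2->D; (3,5):dx=+7,dy=-7->D; (3,6):dx=+4,dy=-12->D
  (3,7):dx=+5,dy=-4->D; (3,8):dx=+9,dy=-6->D; (3,9):dx=-1,dy=-14->C; (3,10):dx=-3,dy=-10->C
  (4,5):dx=+5,dy=-5->D; (4,6):dx=+2,dy=-10->D; (4,7):dx=+3,dy=-2->D; (4,8):dx=+7,dy=-4->D
  (4,9):dx=-3,dy=-12->C; (4,10):dx=-5,dy=-8->C; (5,6):dx=-3,dy=-5->C; (5,7):dx=-2,dy=+3->D
  (5,8):dx=+2,dy=+1->C; (5,9):dx=-8,dy=-7->C; (5,10):dx=-10,dy=-3->C; (6,7):dx=+1,dy=+8->C
  (6,8):dx=+5,dy=+6->C; (6,9):dx=-5,dy=-2->C; (6,10):dx=-7,dy=+2->D; (7,8):dx=+4,dy=-2->D
  (7,9):dx=-6,dy=-10->C; (7,10):dx=-8,dy=-6->C; (8,9):dx=-10,dy=-8->C; (8,10):dx=-12,dy=-4->C
  (9,10):dx=-2,dy=+4->D
Step 2: C = 28, D = 17, total pairs = 45.
Step 3: tau = (C - D)/(n(n-1)/2) = (28 - 17)/45 = 0.244444.
Step 4: Exact two-sided p-value (enumerate n! = 3628800 permutations of y under H0): p = 0.380720.
Step 5: alpha = 0.05. fail to reject H0.

tau_b = 0.2444 (C=28, D=17), p = 0.380720, fail to reject H0.


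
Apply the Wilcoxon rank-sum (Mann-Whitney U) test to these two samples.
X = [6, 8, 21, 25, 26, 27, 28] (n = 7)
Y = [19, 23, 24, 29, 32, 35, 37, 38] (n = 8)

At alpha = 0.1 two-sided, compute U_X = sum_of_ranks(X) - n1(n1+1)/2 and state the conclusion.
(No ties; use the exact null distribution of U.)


Step 1: Combine and sort all 15 observations; assign midranks.
sorted (value, group): (6,X), (8,X), (19,Y), (21,X), (23,Y), (24,Y), (25,X), (26,X), (27,X), (28,X), (29,Y), (32,Y), (35,Y), (37,Y), (38,Y)
ranks: 6->1, 8->2, 19->3, 21->4, 23->5, 24->6, 25->7, 26->8, 27->9, 28->10, 29->11, 32->12, 35->13, 37->14, 38->15
Step 2: Rank sum for X: R1 = 1 + 2 + 4 + 7 + 8 + 9 + 10 = 41.
Step 3: U_X = R1 - n1(n1+1)/2 = 41 - 7*8/2 = 41 - 28 = 13.
       U_Y = n1*n2 - U_X = 56 - 13 = 43.
Step 4: No ties, so the exact null distribution of U (based on enumerating the C(15,7) = 6435 equally likely rank assignments) gives the two-sided p-value.
Step 5: p-value = 0.093862; compare to alpha = 0.1. reject H0.

U_X = 13, p = 0.093862, reject H0 at alpha = 0.1.


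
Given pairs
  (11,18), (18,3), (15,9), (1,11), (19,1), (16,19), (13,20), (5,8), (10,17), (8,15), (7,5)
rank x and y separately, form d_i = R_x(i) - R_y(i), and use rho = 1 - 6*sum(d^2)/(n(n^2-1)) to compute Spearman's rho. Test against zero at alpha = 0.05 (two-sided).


Step 1: Rank x and y separately (midranks; no ties here).
rank(x): 11->6, 18->10, 15->8, 1->1, 19->11, 16->9, 13->7, 5->2, 10->5, 8->4, 7->3
rank(y): 18->9, 3->2, 9->5, 11->6, 1->1, 19->10, 20->11, 8->4, 17->8, 15->7, 5->3
Step 2: d_i = R_x(i) - R_y(i); compute d_i^2.
  (6-9)^2=9, (10-2)^2=64, (8-5)^2=9, (1-6)^2=25, (11-1)^2=100, (9-10)^2=1, (7-11)^2=16, (2-4)^2=4, (5-8)^2=9, (4-7)^2=9, (3-3)^2=0
sum(d^2) = 246.
Step 3: rho = 1 - 6*246 / (11*(11^2 - 1)) = 1 - 1476/1320 = -0.118182.
Step 4: Under H0, t = rho * sqrt((n-2)/(1-rho^2)) = -0.3570 ~ t(9).
Step 5: Two-sided p-value from the t-distribution with 9 df = 0.729285.
Step 6: alpha = 0.05. fail to reject H0.

rho = -0.1182, p = 0.729285, fail to reject H0 at alpha = 0.05.


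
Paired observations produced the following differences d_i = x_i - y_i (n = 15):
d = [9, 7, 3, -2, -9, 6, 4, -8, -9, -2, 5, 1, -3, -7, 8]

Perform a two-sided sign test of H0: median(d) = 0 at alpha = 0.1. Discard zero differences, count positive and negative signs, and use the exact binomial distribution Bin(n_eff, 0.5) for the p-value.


Step 1: Discard zero differences. Original n = 15; n_eff = number of nonzero differences = 15.
Nonzero differences (with sign): +9, +7, +3, -2, -9, +6, +4, -8, -9, -2, +5, +1, -3, -7, +8
Step 2: Count signs: positive = 8, negative = 7.
Step 3: Under H0: P(positive) = 0.5, so the number of positives S ~ Bin(15, 0.5).
Step 4: Two-sided exact p-value = sum of Bin(15,0.5) probabilities at or below the observed probability = 1.000000.
Step 5: alpha = 0.1. fail to reject H0.

n_eff = 15, pos = 8, neg = 7, p = 1.000000, fail to reject H0.


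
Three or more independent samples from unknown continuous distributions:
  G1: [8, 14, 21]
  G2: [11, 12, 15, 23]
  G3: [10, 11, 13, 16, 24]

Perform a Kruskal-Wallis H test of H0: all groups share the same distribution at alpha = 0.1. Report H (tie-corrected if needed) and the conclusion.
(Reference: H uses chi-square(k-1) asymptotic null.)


Step 1: Combine all N = 12 observations and assign midranks.
sorted (value, group, rank): (8,G1,1), (10,G3,2), (11,G2,3.5), (11,G3,3.5), (12,G2,5), (13,G3,6), (14,G1,7), (15,G2,8), (16,G3,9), (21,G1,10), (23,G2,11), (24,G3,12)
Step 2: Sum ranks within each group.
R_1 = 18 (n_1 = 3)
R_2 = 27.5 (n_2 = 4)
R_3 = 32.5 (n_3 = 5)
Step 3: H = 12/(N(N+1)) * sum(R_i^2/n_i) - 3(N+1)
     = 12/(12*13) * (18^2/3 + 27.5^2/4 + 32.5^2/5) - 3*13
     = 0.076923 * 508.312 - 39
     = 0.100962.
Step 4: Ties present; correction factor C = 1 - 6/(12^3 - 12) = 0.996503. Corrected H = 0.100962 / 0.996503 = 0.101316.
Step 5: Under H0, H ~ chi^2(2); p-value = 0.950604.
Step 6: alpha = 0.1. fail to reject H0.

H = 0.1013, df = 2, p = 0.950604, fail to reject H0.


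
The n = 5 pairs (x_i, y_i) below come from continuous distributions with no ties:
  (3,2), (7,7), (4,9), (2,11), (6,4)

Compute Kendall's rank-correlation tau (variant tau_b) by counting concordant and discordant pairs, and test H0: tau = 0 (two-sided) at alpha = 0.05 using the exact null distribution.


Step 1: Enumerate the 10 unordered pairs (i,j) with i<j and classify each by sign(x_j-x_i) * sign(y_j-y_i).
  (1,2):dx=+4,dy=+5->C; (1,3):dx=+1,dy=+7->C; (1,4):dx=-1,dy=+9->D; (1,5):dx=+3,dy=+2->C
  (2,3):dx=-3,dy=+2->D; (2,4):dx=-5,dy=+4->D; (2,5):dx=-1,dy=-3->C; (3,4):dx=-2,dy=+2->D
  (3,5):dx=+2,dy=-5->D; (4,5):dx=+4,dy=-7->D
Step 2: C = 4, D = 6, total pairs = 10.
Step 3: tau = (C - D)/(n(n-1)/2) = (4 - 6)/10 = -0.200000.
Step 4: Exact two-sided p-value (enumerate n! = 120 permutations of y under H0): p = 0.816667.
Step 5: alpha = 0.05. fail to reject H0.

tau_b = -0.2000 (C=4, D=6), p = 0.816667, fail to reject H0.


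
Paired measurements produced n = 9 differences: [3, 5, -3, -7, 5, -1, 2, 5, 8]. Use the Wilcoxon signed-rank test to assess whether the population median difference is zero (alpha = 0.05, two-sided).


Step 1: Drop any zero differences (none here) and take |d_i|.
|d| = [3, 5, 3, 7, 5, 1, 2, 5, 8]
Step 2: Midrank |d_i| (ties get averaged ranks).
ranks: |3|->3.5, |5|->6, |3|->3.5, |7|->8, |5|->6, |1|->1, |2|->2, |5|->6, |8|->9
Step 3: Attach original signs; sum ranks with positive sign and with negative sign.
W+ = 3.5 + 6 + 6 + 2 + 6 + 9 = 32.5
W- = 3.5 + 8 + 1 = 12.5
(Check: W+ + W- = 45 should equal n(n+1)/2 = 45.)
Step 4: Test statistic W = min(W+, W-) = 12.5.
Step 5: Ties in |d|, so use the tie-corrected normal approximation.
        E[W] = n(n+1)/4 = 9*10/4 = 22.5.
        Tie groups: |d|=3 (t=2), |d|=5 (t=3); sum(t^3 - t) = 30.
        Var[W] = n(n+1)(2n+1)/24 - sum(t^3-t)/48 = 1710/24 - 30/48 = 70.625.
        z = (W - E[W]) / sqrt(Var[W]) = (12.5 - 22.5) / 8.4039 = -1.1899.
        Two-sided p = 2*Phi(z) = 0.234075.
Step 6: alpha = 0.05. fail to reject H0.

W+ = 32.5, W- = 12.5, W = min = 12.5, p = 0.234075, fail to reject H0.


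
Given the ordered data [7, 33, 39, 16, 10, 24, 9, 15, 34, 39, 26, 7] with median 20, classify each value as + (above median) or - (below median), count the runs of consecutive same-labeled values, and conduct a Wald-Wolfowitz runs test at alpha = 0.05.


Step 1: Compute median = 20; label A = above, B = below.
Labels in order: BAABBABBAAAB  (n_A = 6, n_B = 6)
Step 2: Count runs R = 7.
Step 3: Under H0 (random ordering), E[R] = 2*n_A*n_B/(n_A+n_B) + 1 = 2*6*6/12 + 1 = 7.0000.
        Var[R] = 2*n_A*n_B*(2*n_A*n_B - n_A - n_B) / ((n_A+n_B)^2 * (n_A+n_B-1)) = 4320/1584 = 2.7273.
        SD[R] = 1.6514.
Step 4: R = E[R], so z = 0 with no continuity correction.
Step 5: Two-sided p-value via normal approximation = 2*(1 - Phi(|z|)) = 1.000000.
Step 6: alpha = 0.05. fail to reject H0.

R = 7, z = 0.0000, p = 1.000000, fail to reject H0.


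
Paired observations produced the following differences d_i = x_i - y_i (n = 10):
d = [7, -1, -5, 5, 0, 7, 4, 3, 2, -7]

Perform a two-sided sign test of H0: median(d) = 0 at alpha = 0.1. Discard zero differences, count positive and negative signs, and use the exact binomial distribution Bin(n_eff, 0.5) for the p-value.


Step 1: Discard zero differences. Original n = 10; n_eff = number of nonzero differences = 9.
Nonzero differences (with sign): +7, -1, -5, +5, +7, +4, +3, +2, -7
Step 2: Count signs: positive = 6, negative = 3.
Step 3: Under H0: P(positive) = 0.5, so the number of positives S ~ Bin(9, 0.5).
Step 4: Two-sided exact p-value = sum of Bin(9,0.5) probabilities at or below the observed probability = 0.507812.
Step 5: alpha = 0.1. fail to reject H0.

n_eff = 9, pos = 6, neg = 3, p = 0.507812, fail to reject H0.


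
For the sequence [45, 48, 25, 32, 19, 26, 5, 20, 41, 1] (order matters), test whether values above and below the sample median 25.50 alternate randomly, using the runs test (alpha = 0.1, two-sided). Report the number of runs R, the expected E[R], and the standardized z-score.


Step 1: Compute median = 25.50; label A = above, B = below.
Labels in order: AABABABBAB  (n_A = 5, n_B = 5)
Step 2: Count runs R = 8.
Step 3: Under H0 (random ordering), E[R] = 2*n_A*n_B/(n_A+n_B) + 1 = 2*5*5/10 + 1 = 6.0000.
        Var[R] = 2*n_A*n_B*(2*n_A*n_B - n_A - n_B) / ((n_A+n_B)^2 * (n_A+n_B-1)) = 2000/900 = 2.2222.
        SD[R] = 1.4907.
Step 4: Continuity-corrected z = (R - 0.5 - E[R]) / SD[R] = (8 - 0.5 - 6.0000) / 1.4907 = 1.0062.
Step 5: Two-sided p-value via normal approximation = 2*(1 - Phi(|z|)) = 0.314305.
Step 6: alpha = 0.1. fail to reject H0.

R = 8, z = 1.0062, p = 0.314305, fail to reject H0.


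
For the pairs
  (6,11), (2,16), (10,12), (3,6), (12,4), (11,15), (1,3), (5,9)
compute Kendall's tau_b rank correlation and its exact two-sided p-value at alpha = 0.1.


Step 1: Enumerate the 28 unordered pairs (i,j) with i<j and classify each by sign(x_j-x_i) * sign(y_j-y_i).
  (1,2):dx=-4,dy=+5->D; (1,3):dx=+4,dy=+1->C; (1,4):dx=-3,dy=-5->C; (1,5):dx=+6,dy=-7->D
  (1,6):dx=+5,dy=+4->C; (1,7):dx=-5,dy=-8->C; (1,8):dx=-1,dy=-2->C; (2,3):dx=+8,dy=-4->D
  (2,4):dx=+1,dy=-10->D; (2,5):dx=+10,dy=-12->D; (2,6):dx=+9,dy=-1->D; (2,7):dx=-1,dy=-13->C
  (2,8):dx=+3,dy=-7->D; (3,4):dx=-7,dy=-6->C; (3,5):dx=+2,dy=-8->D; (3,6):dx=+1,dy=+3->C
  (3,7):dx=-9,dy=-9->C; (3,8):dx=-5,dy=-3->C; (4,5):dx=+9,dy=-2->D; (4,6):dx=+8,dy=+9->C
  (4,7):dx=-2,dy=-3->C; (4,8):dx=+2,dy=+3->C; (5,6):dx=-1,dy=+11->D; (5,7):dx=-11,dy=-1->C
  (5,8):dx=-7,dy=+5->D; (6,7):dx=-10,dy=-12->C; (6,8):dx=-6,dy=-6->C; (7,8):dx=+4,dy=+6->C
Step 2: C = 17, D = 11, total pairs = 28.
Step 3: tau = (C - D)/(n(n-1)/2) = (17 - 11)/28 = 0.214286.
Step 4: Exact two-sided p-value (enumerate n! = 40320 permutations of y under H0): p = 0.548413.
Step 5: alpha = 0.1. fail to reject H0.

tau_b = 0.2143 (C=17, D=11), p = 0.548413, fail to reject H0.


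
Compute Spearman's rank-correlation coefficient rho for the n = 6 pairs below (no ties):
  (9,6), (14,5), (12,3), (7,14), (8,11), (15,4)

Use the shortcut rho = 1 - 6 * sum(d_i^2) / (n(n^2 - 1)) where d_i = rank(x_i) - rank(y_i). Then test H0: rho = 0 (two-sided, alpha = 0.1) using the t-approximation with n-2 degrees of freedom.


Step 1: Rank x and y separately (midranks; no ties here).
rank(x): 9->3, 14->5, 12->4, 7->1, 8->2, 15->6
rank(y): 6->4, 5->3, 3->1, 14->6, 11->5, 4->2
Step 2: d_i = R_x(i) - R_y(i); compute d_i^2.
  (3-4)^2=1, (5-3)^2=4, (4-1)^2=9, (1-6)^2=25, (2-5)^2=9, (6-2)^2=16
sum(d^2) = 64.
Step 3: rho = 1 - 6*64 / (6*(6^2 - 1)) = 1 - 384/210 = -0.828571.
Step 4: Under H0, t = rho * sqrt((n-2)/(1-rho^2)) = -2.9598 ~ t(4).
Step 5: Two-sided p-value from the t-distribution with 4 df = 0.041563.
Step 6: alpha = 0.1. reject H0.

rho = -0.8286, p = 0.041563, reject H0 at alpha = 0.1.


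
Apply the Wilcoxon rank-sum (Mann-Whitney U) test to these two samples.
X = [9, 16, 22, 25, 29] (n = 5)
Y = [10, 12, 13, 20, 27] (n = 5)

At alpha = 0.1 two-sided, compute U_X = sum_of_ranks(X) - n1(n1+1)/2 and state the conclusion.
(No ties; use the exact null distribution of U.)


Step 1: Combine and sort all 10 observations; assign midranks.
sorted (value, group): (9,X), (10,Y), (12,Y), (13,Y), (16,X), (20,Y), (22,X), (25,X), (27,Y), (29,X)
ranks: 9->1, 10->2, 12->3, 13->4, 16->5, 20->6, 22->7, 25->8, 27->9, 29->10
Step 2: Rank sum for X: R1 = 1 + 5 + 7 + 8 + 10 = 31.
Step 3: U_X = R1 - n1(n1+1)/2 = 31 - 5*6/2 = 31 - 15 = 16.
       U_Y = n1*n2 - U_X = 25 - 16 = 9.
Step 4: No ties, so the exact null distribution of U (based on enumerating the C(10,5) = 252 equally likely rank assignments) gives the two-sided p-value.
Step 5: p-value = 0.547619; compare to alpha = 0.1. fail to reject H0.

U_X = 16, p = 0.547619, fail to reject H0 at alpha = 0.1.


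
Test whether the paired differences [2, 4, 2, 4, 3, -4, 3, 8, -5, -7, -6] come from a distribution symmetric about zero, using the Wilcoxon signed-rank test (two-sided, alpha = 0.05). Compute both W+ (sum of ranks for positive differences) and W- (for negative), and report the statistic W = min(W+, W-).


Step 1: Drop any zero differences (none here) and take |d_i|.
|d| = [2, 4, 2, 4, 3, 4, 3, 8, 5, 7, 6]
Step 2: Midrank |d_i| (ties get averaged ranks).
ranks: |2|->1.5, |4|->6, |2|->1.5, |4|->6, |3|->3.5, |4|->6, |3|->3.5, |8|->11, |5|->8, |7|->10, |6|->9
Step 3: Attach original signs; sum ranks with positive sign and with negative sign.
W+ = 1.5 + 6 + 1.5 + 6 + 3.5 + 3.5 + 11 = 33
W- = 6 + 8 + 10 + 9 = 33
(Check: W+ + W- = 66 should equal n(n+1)/2 = 66.)
Step 4: Test statistic W = min(W+, W-) = 33.
Step 5: Ties in |d|, so use the tie-corrected normal approximation.
        E[W] = n(n+1)/4 = 11*12/4 = 33.
        Tie groups: |d|=2 (t=2), |d|=3 (t=2), |d|=4 (t=3); sum(t^3 - t) = 36.
        Var[W] = n(n+1)(2n+1)/24 - sum(t^3-t)/48 = 3036/24 - 36/48 = 125.75.
        z = (W - E[W]) / sqrt(Var[W]) = (33 - 33) / 11.2138 = 0.0000.
        Two-sided p = 2*Phi(z) = 1.000000.
Step 6: alpha = 0.05. fail to reject H0.

W+ = 33, W- = 33, W = min = 33, p = 1.000000, fail to reject H0.


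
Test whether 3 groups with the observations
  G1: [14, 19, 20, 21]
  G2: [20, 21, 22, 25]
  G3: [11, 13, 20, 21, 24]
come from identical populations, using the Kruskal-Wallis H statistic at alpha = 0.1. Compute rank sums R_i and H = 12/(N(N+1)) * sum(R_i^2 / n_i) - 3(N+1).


Step 1: Combine all N = 13 observations and assign midranks.
sorted (value, group, rank): (11,G3,1), (13,G3,2), (14,G1,3), (19,G1,4), (20,G1,6), (20,G2,6), (20,G3,6), (21,G1,9), (21,G2,9), (21,G3,9), (22,G2,11), (24,G3,12), (25,G2,13)
Step 2: Sum ranks within each group.
R_1 = 22 (n_1 = 4)
R_2 = 39 (n_2 = 4)
R_3 = 30 (n_3 = 5)
Step 3: H = 12/(N(N+1)) * sum(R_i^2/n_i) - 3(N+1)
     = 12/(13*14) * (22^2/4 + 39^2/4 + 30^2/5) - 3*14
     = 0.065934 * 681.25 - 42
     = 2.917582.
Step 4: Ties present; correction factor C = 1 - 48/(13^3 - 13) = 0.978022. Corrected H = 2.917582 / 0.978022 = 2.983146.
Step 5: Under H0, H ~ chi^2(2); p-value = 0.225018.
Step 6: alpha = 0.1. fail to reject H0.

H = 2.9831, df = 2, p = 0.225018, fail to reject H0.


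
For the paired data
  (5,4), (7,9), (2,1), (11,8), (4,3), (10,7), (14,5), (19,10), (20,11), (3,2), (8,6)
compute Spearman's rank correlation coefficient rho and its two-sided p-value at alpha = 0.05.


Step 1: Rank x and y separately (midranks; no ties here).
rank(x): 5->4, 7->5, 2->1, 11->8, 4->3, 10->7, 14->9, 19->10, 20->11, 3->2, 8->6
rank(y): 4->4, 9->9, 1->1, 8->8, 3->3, 7->7, 5->5, 10->10, 11->11, 2->2, 6->6
Step 2: d_i = R_x(i) - R_y(i); compute d_i^2.
  (4-4)^2=0, (5-9)^2=16, (1-1)^2=0, (8-8)^2=0, (3-3)^2=0, (7-7)^2=0, (9-5)^2=16, (10-10)^2=0, (11-11)^2=0, (2-2)^2=0, (6-6)^2=0
sum(d^2) = 32.
Step 3: rho = 1 - 6*32 / (11*(11^2 - 1)) = 1 - 192/1320 = 0.854545.
Step 4: Under H0, t = rho * sqrt((n-2)/(1-rho^2)) = 4.9360 ~ t(9).
Step 5: Two-sided p-value from the t-distribution with 9 df = 0.000807.
Step 6: alpha = 0.05. reject H0.

rho = 0.8545, p = 0.000807, reject H0 at alpha = 0.05.


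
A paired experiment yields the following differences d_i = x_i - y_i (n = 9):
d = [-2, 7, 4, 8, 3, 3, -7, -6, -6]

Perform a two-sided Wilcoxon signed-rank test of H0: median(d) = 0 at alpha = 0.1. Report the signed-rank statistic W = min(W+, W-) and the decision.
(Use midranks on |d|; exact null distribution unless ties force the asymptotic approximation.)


Step 1: Drop any zero differences (none here) and take |d_i|.
|d| = [2, 7, 4, 8, 3, 3, 7, 6, 6]
Step 2: Midrank |d_i| (ties get averaged ranks).
ranks: |2|->1, |7|->7.5, |4|->4, |8|->9, |3|->2.5, |3|->2.5, |7|->7.5, |6|->5.5, |6|->5.5
Step 3: Attach original signs; sum ranks with positive sign and with negative sign.
W+ = 7.5 + 4 + 9 + 2.5 + 2.5 = 25.5
W- = 1 + 7.5 + 5.5 + 5.5 = 19.5
(Check: W+ + W- = 45 should equal n(n+1)/2 = 45.)
Step 4: Test statistic W = min(W+, W-) = 19.5.
Step 5: Ties in |d|, so use the tie-corrected normal approximation.
        E[W] = n(n+1)/4 = 9*10/4 = 22.5.
        Tie groups: |d|=3 (t=2), |d|=6 (t=2), |d|=7 (t=2); sum(t^3 - t) = 18.
        Var[W] = n(n+1)(2n+1)/24 - sum(t^3-t)/48 = 1710/24 - 18/48 = 70.875.
        z = (W - E[W]) / sqrt(Var[W]) = (19.5 - 22.5) / 8.4187 = -0.3563.
        Two-sided p = 2*Phi(z) = 0.721580.
Step 6: alpha = 0.1. fail to reject H0.

W+ = 25.5, W- = 19.5, W = min = 19.5, p = 0.721580, fail to reject H0.


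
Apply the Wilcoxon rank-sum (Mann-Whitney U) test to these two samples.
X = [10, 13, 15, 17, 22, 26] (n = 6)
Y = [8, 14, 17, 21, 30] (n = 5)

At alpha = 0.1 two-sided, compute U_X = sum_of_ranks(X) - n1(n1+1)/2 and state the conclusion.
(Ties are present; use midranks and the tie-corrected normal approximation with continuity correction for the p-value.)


Step 1: Combine and sort all 11 observations; assign midranks.
sorted (value, group): (8,Y), (10,X), (13,X), (14,Y), (15,X), (17,X), (17,Y), (21,Y), (22,X), (26,X), (30,Y)
ranks: 8->1, 10->2, 13->3, 14->4, 15->5, 17->6.5, 17->6.5, 21->8, 22->9, 26->10, 30->11
Step 2: Rank sum for X: R1 = 2 + 3 + 5 + 6.5 + 9 + 10 = 35.5.
Step 3: U_X = R1 - n1(n1+1)/2 = 35.5 - 6*7/2 = 35.5 - 21 = 14.5.
       U_Y = n1*n2 - U_X = 30 - 14.5 = 15.5.
Step 4: Ties are present, so use the tie-corrected normal approximation (with continuity correction) for the p-value.
Step 5: p-value = 1.000000; compare to alpha = 0.1. fail to reject H0.

U_X = 14.5, p = 1.000000, fail to reject H0 at alpha = 0.1.


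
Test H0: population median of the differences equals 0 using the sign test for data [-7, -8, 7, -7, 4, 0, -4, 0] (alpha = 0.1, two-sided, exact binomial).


Step 1: Discard zero differences. Original n = 8; n_eff = number of nonzero differences = 6.
Nonzero differences (with sign): -7, -8, +7, -7, +4, -4
Step 2: Count signs: positive = 2, negative = 4.
Step 3: Under H0: P(positive) = 0.5, so the number of positives S ~ Bin(6, 0.5).
Step 4: Two-sided exact p-value = sum of Bin(6,0.5) probabilities at or below the observed probability = 0.687500.
Step 5: alpha = 0.1. fail to reject H0.

n_eff = 6, pos = 2, neg = 4, p = 0.687500, fail to reject H0.


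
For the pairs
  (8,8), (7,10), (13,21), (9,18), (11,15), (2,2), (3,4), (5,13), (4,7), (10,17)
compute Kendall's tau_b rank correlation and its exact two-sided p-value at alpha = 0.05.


Step 1: Enumerate the 45 unordered pairs (i,j) with i<j and classify each by sign(x_j-x_i) * sign(y_j-y_i).
  (1,2):dx=-1,dy=+2->D; (1,3):dx=+5,dy=+13->C; (1,4):dx=+1,dy=+10->C; (1,5):dx=+3,dy=+7->C
  (1,6):dx=-6,dy=-6->C; (1,7):dx=-5,dy=-4->C; (1,8):dx=-3,dy=+5->D; (1,9):dx=-4,dy=-1->C
  (1,10):dx=+2,dy=+9->C; (2,3):dx=+6,dy=+11->C; (2,4):dx=+2,dy=+8->C; (2,5):dx=+4,dy=+5->C
  (2,6):dx=-5,dy=-8->C; (2,7):dx=-4,dy=-6->C; (2,8):dx=-2,dy=+3->D; (2,9):dx=-3,dy=-3->C
  (2,10):dx=+3,dy=+7->C; (3,4):dx=-4,dy=-3->C; (3,5):dx=-2,dy=-6->C; (3,6):dx=-11,dy=-19->C
  (3,7):dx=-10,dy=-17->C; (3,8):dx=-8,dy=-8->C; (3,9):dx=-9,dy=-14->C; (3,10):dx=-3,dy=-4->C
  (4,5):dx=+2,dy=-3->D; (4,6):dx=-7,dy=-16->C; (4,7):dx=-6,dy=-14->C; (4,8):dx=-4,dy=-5->C
  (4,9):dx=-5,dy=-11->C; (4,10):dx=+1,dy=-1->D; (5,6):dx=-9,dy=-13->C; (5,7):dx=-8,dy=-11->C
  (5,8):dx=-6,dy=-2->C; (5,9):dx=-7,dy=-8->C; (5,10):dx=-1,dy=+2->D; (6,7):dx=+1,dy=+2->C
  (6,8):dx=+3,dy=+11->C; (6,9):dx=+2,dy=+5->C; (6,10):dx=+8,dy=+15->C; (7,8):dx=+2,dy=+9->C
  (7,9):dx=+1,dy=+3->C; (7,10):dx=+7,dy=+13->C; (8,9):dx=-1,dy=-6->C; (8,10):dx=+5,dy=+4->C
  (9,10):dx=+6,dy=+10->C
Step 2: C = 39, D = 6, total pairs = 45.
Step 3: tau = (C - D)/(n(n-1)/2) = (39 - 6)/45 = 0.733333.
Step 4: Exact two-sided p-value (enumerate n! = 3628800 permutations of y under H0): p = 0.002213.
Step 5: alpha = 0.05. reject H0.

tau_b = 0.7333 (C=39, D=6), p = 0.002213, reject H0.


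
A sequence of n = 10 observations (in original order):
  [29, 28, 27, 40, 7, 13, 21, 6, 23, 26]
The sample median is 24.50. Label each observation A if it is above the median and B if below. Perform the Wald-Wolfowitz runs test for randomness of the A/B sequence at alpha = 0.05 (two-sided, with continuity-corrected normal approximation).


Step 1: Compute median = 24.50; label A = above, B = below.
Labels in order: AAAABBBBBA  (n_A = 5, n_B = 5)
Step 2: Count runs R = 3.
Step 3: Under H0 (random ordering), E[R] = 2*n_A*n_B/(n_A+n_B) + 1 = 2*5*5/10 + 1 = 6.0000.
        Var[R] = 2*n_A*n_B*(2*n_A*n_B - n_A - n_B) / ((n_A+n_B)^2 * (n_A+n_B-1)) = 2000/900 = 2.2222.
        SD[R] = 1.4907.
Step 4: Continuity-corrected z = (R + 0.5 - E[R]) / SD[R] = (3 + 0.5 - 6.0000) / 1.4907 = -1.6771.
Step 5: Two-sided p-value via normal approximation = 2*(1 - Phi(|z|)) = 0.093533.
Step 6: alpha = 0.05. fail to reject H0.

R = 3, z = -1.6771, p = 0.093533, fail to reject H0.


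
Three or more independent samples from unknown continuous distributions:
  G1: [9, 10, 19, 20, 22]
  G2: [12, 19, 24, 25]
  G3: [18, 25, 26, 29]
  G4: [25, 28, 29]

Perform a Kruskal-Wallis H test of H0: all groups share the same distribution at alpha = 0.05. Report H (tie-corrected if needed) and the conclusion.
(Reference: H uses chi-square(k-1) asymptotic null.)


Step 1: Combine all N = 16 observations and assign midranks.
sorted (value, group, rank): (9,G1,1), (10,G1,2), (12,G2,3), (18,G3,4), (19,G1,5.5), (19,G2,5.5), (20,G1,7), (22,G1,8), (24,G2,9), (25,G2,11), (25,G3,11), (25,G4,11), (26,G3,13), (28,G4,14), (29,G3,15.5), (29,G4,15.5)
Step 2: Sum ranks within each group.
R_1 = 23.5 (n_1 = 5)
R_2 = 28.5 (n_2 = 4)
R_3 = 43.5 (n_3 = 4)
R_4 = 40.5 (n_4 = 3)
Step 3: H = 12/(N(N+1)) * sum(R_i^2/n_i) - 3(N+1)
     = 12/(16*17) * (23.5^2/5 + 28.5^2/4 + 43.5^2/4 + 40.5^2/3) - 3*17
     = 0.044118 * 1333.33 - 51
     = 7.823162.
Step 4: Ties present; correction factor C = 1 - 36/(16^3 - 16) = 0.991176. Corrected H = 7.823162 / 0.991176 = 7.892804.
Step 5: Under H0, H ~ chi^2(3); p-value = 0.048280.
Step 6: alpha = 0.05. reject H0.

H = 7.8928, df = 3, p = 0.048280, reject H0.


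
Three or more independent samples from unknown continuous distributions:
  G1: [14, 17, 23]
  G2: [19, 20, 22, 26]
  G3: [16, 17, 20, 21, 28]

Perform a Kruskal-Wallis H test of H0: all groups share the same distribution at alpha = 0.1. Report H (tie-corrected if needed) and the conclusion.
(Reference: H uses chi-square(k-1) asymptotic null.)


Step 1: Combine all N = 12 observations and assign midranks.
sorted (value, group, rank): (14,G1,1), (16,G3,2), (17,G1,3.5), (17,G3,3.5), (19,G2,5), (20,G2,6.5), (20,G3,6.5), (21,G3,8), (22,G2,9), (23,G1,10), (26,G2,11), (28,G3,12)
Step 2: Sum ranks within each group.
R_1 = 14.5 (n_1 = 3)
R_2 = 31.5 (n_2 = 4)
R_3 = 32 (n_3 = 5)
Step 3: H = 12/(N(N+1)) * sum(R_i^2/n_i) - 3(N+1)
     = 12/(12*13) * (14.5^2/3 + 31.5^2/4 + 32^2/5) - 3*13
     = 0.076923 * 522.946 - 39
     = 1.226603.
Step 4: Ties present; correction factor C = 1 - 12/(12^3 - 12) = 0.993007. Corrected H = 1.226603 / 0.993007 = 1.235241.
Step 5: Under H0, H ~ chi^2(2); p-value = 0.539226.
Step 6: alpha = 0.1. fail to reject H0.

H = 1.2352, df = 2, p = 0.539226, fail to reject H0.


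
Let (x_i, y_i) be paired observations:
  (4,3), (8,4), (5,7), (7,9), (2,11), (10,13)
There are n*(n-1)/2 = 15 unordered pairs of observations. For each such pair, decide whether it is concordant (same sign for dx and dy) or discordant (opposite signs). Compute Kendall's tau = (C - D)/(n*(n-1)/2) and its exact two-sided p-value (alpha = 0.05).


Step 1: Enumerate the 15 unordered pairs (i,j) with i<j and classify each by sign(x_j-x_i) * sign(y_j-y_i).
  (1,2):dx=+4,dy=+1->C; (1,3):dx=+1,dy=+4->C; (1,4):dx=+3,dy=+6->C; (1,5):dx=-2,dy=+8->D
  (1,6):dx=+6,dy=+10->C; (2,3):dx=-3,dy=+3->D; (2,4):dx=-1,dy=+5->D; (2,5):dx=-6,dy=+7->D
  (2,6):dx=+2,dy=+9->C; (3,4):dx=+2,dy=+2->C; (3,5):dx=-3,dy=+4->D; (3,6):dx=+5,dy=+6->C
  (4,5):dx=-5,dy=+2->D; (4,6):dx=+3,dy=+4->C; (5,6):dx=+8,dy=+2->C
Step 2: C = 9, D = 6, total pairs = 15.
Step 3: tau = (C - D)/(n(n-1)/2) = (9 - 6)/15 = 0.200000.
Step 4: Exact two-sided p-value (enumerate n! = 720 permutations of y under H0): p = 0.719444.
Step 5: alpha = 0.05. fail to reject H0.

tau_b = 0.2000 (C=9, D=6), p = 0.719444, fail to reject H0.


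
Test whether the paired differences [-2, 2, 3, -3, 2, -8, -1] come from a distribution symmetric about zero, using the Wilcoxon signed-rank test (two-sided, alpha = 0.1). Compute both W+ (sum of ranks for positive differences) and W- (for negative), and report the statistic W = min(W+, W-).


Step 1: Drop any zero differences (none here) and take |d_i|.
|d| = [2, 2, 3, 3, 2, 8, 1]
Step 2: Midrank |d_i| (ties get averaged ranks).
ranks: |2|->3, |2|->3, |3|->5.5, |3|->5.5, |2|->3, |8|->7, |1|->1
Step 3: Attach original signs; sum ranks with positive sign and with negative sign.
W+ = 3 + 5.5 + 3 = 11.5
W- = 3 + 5.5 + 7 + 1 = 16.5
(Check: W+ + W- = 28 should equal n(n+1)/2 = 28.)
Step 4: Test statistic W = min(W+, W-) = 11.5.
Step 5: Ties in |d|, so use the tie-corrected normal approximation.
        E[W] = n(n+1)/4 = 7*8/4 = 14.
        Tie groups: |d|=2 (t=3), |d|=3 (t=2); sum(t^3 - t) = 30.
        Var[W] = n(n+1)(2n+1)/24 - sum(t^3-t)/48 = 840/24 - 30/48 = 34.375.
        z = (W - E[W]) / sqrt(Var[W]) = (11.5 - 14) / 5.8630 = -0.4264.
        Two-sided p = 2*Phi(z) = 0.669815.
Step 6: alpha = 0.1. fail to reject H0.

W+ = 11.5, W- = 16.5, W = min = 11.5, p = 0.669815, fail to reject H0.


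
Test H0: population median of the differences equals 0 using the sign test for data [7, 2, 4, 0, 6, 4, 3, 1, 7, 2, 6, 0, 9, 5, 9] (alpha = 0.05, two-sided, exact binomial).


Step 1: Discard zero differences. Original n = 15; n_eff = number of nonzero differences = 13.
Nonzero differences (with sign): +7, +2, +4, +6, +4, +3, +1, +7, +2, +6, +9, +5, +9
Step 2: Count signs: positive = 13, negative = 0.
Step 3: Under H0: P(positive) = 0.5, so the number of positives S ~ Bin(13, 0.5).
Step 4: Two-sided exact p-value = sum of Bin(13,0.5) probabilities at or below the observed probability = 0.000244.
Step 5: alpha = 0.05. reject H0.

n_eff = 13, pos = 13, neg = 0, p = 0.000244, reject H0.


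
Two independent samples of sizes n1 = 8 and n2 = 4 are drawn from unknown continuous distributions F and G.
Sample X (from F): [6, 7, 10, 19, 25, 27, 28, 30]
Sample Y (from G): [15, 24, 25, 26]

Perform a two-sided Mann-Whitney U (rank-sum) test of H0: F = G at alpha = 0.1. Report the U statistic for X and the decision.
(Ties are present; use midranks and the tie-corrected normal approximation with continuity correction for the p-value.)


Step 1: Combine and sort all 12 observations; assign midranks.
sorted (value, group): (6,X), (7,X), (10,X), (15,Y), (19,X), (24,Y), (25,X), (25,Y), (26,Y), (27,X), (28,X), (30,X)
ranks: 6->1, 7->2, 10->3, 15->4, 19->5, 24->6, 25->7.5, 25->7.5, 26->9, 27->10, 28->11, 30->12
Step 2: Rank sum for X: R1 = 1 + 2 + 3 + 5 + 7.5 + 10 + 11 + 12 = 51.5.
Step 3: U_X = R1 - n1(n1+1)/2 = 51.5 - 8*9/2 = 51.5 - 36 = 15.5.
       U_Y = n1*n2 - U_X = 32 - 15.5 = 16.5.
Step 4: Ties are present, so use the tie-corrected normal approximation (with continuity correction) for the p-value.
Step 5: p-value = 1.000000; compare to alpha = 0.1. fail to reject H0.

U_X = 15.5, p = 1.000000, fail to reject H0 at alpha = 0.1.


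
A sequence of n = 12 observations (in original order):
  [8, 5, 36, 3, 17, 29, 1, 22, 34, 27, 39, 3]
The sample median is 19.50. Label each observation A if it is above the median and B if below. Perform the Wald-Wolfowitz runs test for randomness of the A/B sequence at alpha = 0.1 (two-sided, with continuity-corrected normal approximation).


Step 1: Compute median = 19.50; label A = above, B = below.
Labels in order: BBABBABAAAAB  (n_A = 6, n_B = 6)
Step 2: Count runs R = 7.
Step 3: Under H0 (random ordering), E[R] = 2*n_A*n_B/(n_A+n_B) + 1 = 2*6*6/12 + 1 = 7.0000.
        Var[R] = 2*n_A*n_B*(2*n_A*n_B - n_A - n_B) / ((n_A+n_B)^2 * (n_A+n_B-1)) = 4320/1584 = 2.7273.
        SD[R] = 1.6514.
Step 4: R = E[R], so z = 0 with no continuity correction.
Step 5: Two-sided p-value via normal approximation = 2*(1 - Phi(|z|)) = 1.000000.
Step 6: alpha = 0.1. fail to reject H0.

R = 7, z = 0.0000, p = 1.000000, fail to reject H0.


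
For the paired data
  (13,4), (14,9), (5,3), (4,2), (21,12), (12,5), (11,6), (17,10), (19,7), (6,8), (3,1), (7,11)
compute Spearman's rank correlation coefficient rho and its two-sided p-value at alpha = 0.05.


Step 1: Rank x and y separately (midranks; no ties here).
rank(x): 13->8, 14->9, 5->3, 4->2, 21->12, 12->7, 11->6, 17->10, 19->11, 6->4, 3->1, 7->5
rank(y): 4->4, 9->9, 3->3, 2->2, 12->12, 5->5, 6->6, 10->10, 7->7, 8->8, 1->1, 11->11
Step 2: d_i = R_x(i) - R_y(i); compute d_i^2.
  (8-4)^2=16, (9-9)^2=0, (3-3)^2=0, (2-2)^2=0, (12-12)^2=0, (7-5)^2=4, (6-6)^2=0, (10-10)^2=0, (11-7)^2=16, (4-8)^2=16, (1-1)^2=0, (5-11)^2=36
sum(d^2) = 88.
Step 3: rho = 1 - 6*88 / (12*(12^2 - 1)) = 1 - 528/1716 = 0.692308.
Step 4: Under H0, t = rho * sqrt((n-2)/(1-rho^2)) = 3.0339 ~ t(10).
Step 5: Two-sided p-value from the t-distribution with 10 df = 0.012593.
Step 6: alpha = 0.05. reject H0.

rho = 0.6923, p = 0.012593, reject H0 at alpha = 0.05.


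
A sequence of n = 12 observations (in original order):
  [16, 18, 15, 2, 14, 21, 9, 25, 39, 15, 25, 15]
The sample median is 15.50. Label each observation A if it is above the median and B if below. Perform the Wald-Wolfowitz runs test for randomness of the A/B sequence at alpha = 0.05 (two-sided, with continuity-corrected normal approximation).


Step 1: Compute median = 15.50; label A = above, B = below.
Labels in order: AABBBABAABAB  (n_A = 6, n_B = 6)
Step 2: Count runs R = 8.
Step 3: Under H0 (random ordering), E[R] = 2*n_A*n_B/(n_A+n_B) + 1 = 2*6*6/12 + 1 = 7.0000.
        Var[R] = 2*n_A*n_B*(2*n_A*n_B - n_A - n_B) / ((n_A+n_B)^2 * (n_A+n_B-1)) = 4320/1584 = 2.7273.
        SD[R] = 1.6514.
Step 4: Continuity-corrected z = (R - 0.5 - E[R]) / SD[R] = (8 - 0.5 - 7.0000) / 1.6514 = 0.3028.
Step 5: Two-sided p-value via normal approximation = 2*(1 - Phi(|z|)) = 0.762069.
Step 6: alpha = 0.05. fail to reject H0.

R = 8, z = 0.3028, p = 0.762069, fail to reject H0.


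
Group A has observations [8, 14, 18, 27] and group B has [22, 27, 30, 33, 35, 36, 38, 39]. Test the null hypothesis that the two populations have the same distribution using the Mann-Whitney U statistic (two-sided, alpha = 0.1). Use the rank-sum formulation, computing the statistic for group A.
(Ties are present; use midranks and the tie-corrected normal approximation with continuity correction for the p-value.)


Step 1: Combine and sort all 12 observations; assign midranks.
sorted (value, group): (8,X), (14,X), (18,X), (22,Y), (27,X), (27,Y), (30,Y), (33,Y), (35,Y), (36,Y), (38,Y), (39,Y)
ranks: 8->1, 14->2, 18->3, 22->4, 27->5.5, 27->5.5, 30->7, 33->8, 35->9, 36->10, 38->11, 39->12
Step 2: Rank sum for X: R1 = 1 + 2 + 3 + 5.5 = 11.5.
Step 3: U_X = R1 - n1(n1+1)/2 = 11.5 - 4*5/2 = 11.5 - 10 = 1.5.
       U_Y = n1*n2 - U_X = 32 - 1.5 = 30.5.
Step 4: Ties are present, so use the tie-corrected normal approximation (with continuity correction) for the p-value.
Step 5: p-value = 0.017221; compare to alpha = 0.1. reject H0.

U_X = 1.5, p = 0.017221, reject H0 at alpha = 0.1.


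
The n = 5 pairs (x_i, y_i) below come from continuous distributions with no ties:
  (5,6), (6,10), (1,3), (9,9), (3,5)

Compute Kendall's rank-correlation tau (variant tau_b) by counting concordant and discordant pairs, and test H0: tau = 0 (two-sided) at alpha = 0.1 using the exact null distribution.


Step 1: Enumerate the 10 unordered pairs (i,j) with i<j and classify each by sign(x_j-x_i) * sign(y_j-y_i).
  (1,2):dx=+1,dy=+4->C; (1,3):dx=-4,dy=-3->C; (1,4):dx=+4,dy=+3->C; (1,5):dx=-2,dy=-1->C
  (2,3):dx=-5,dy=-7->C; (2,4):dx=+3,dy=-1->D; (2,5):dx=-3,dy=-5->C; (3,4):dx=+8,dy=+6->C
  (3,5):dx=+2,dy=+2->C; (4,5):dx=-6,dy=-4->C
Step 2: C = 9, D = 1, total pairs = 10.
Step 3: tau = (C - D)/(n(n-1)/2) = (9 - 1)/10 = 0.800000.
Step 4: Exact two-sided p-value (enumerate n! = 120 permutations of y under H0): p = 0.083333.
Step 5: alpha = 0.1. reject H0.

tau_b = 0.8000 (C=9, D=1), p = 0.083333, reject H0.


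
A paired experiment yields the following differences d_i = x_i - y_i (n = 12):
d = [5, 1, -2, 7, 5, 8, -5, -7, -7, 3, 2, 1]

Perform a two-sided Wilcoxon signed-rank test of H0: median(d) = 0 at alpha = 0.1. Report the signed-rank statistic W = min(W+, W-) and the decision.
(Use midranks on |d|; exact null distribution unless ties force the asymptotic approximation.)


Step 1: Drop any zero differences (none here) and take |d_i|.
|d| = [5, 1, 2, 7, 5, 8, 5, 7, 7, 3, 2, 1]
Step 2: Midrank |d_i| (ties get averaged ranks).
ranks: |5|->7, |1|->1.5, |2|->3.5, |7|->10, |5|->7, |8|->12, |5|->7, |7|->10, |7|->10, |3|->5, |2|->3.5, |1|->1.5
Step 3: Attach original signs; sum ranks with positive sign and with negative sign.
W+ = 7 + 1.5 + 10 + 7 + 12 + 5 + 3.5 + 1.5 = 47.5
W- = 3.5 + 7 + 10 + 10 = 30.5
(Check: W+ + W- = 78 should equal n(n+1)/2 = 78.)
Step 4: Test statistic W = min(W+, W-) = 30.5.
Step 5: Ties in |d|, so use the tie-corrected normal approximation.
        E[W] = n(n+1)/4 = 12*13/4 = 39.
        Tie groups: |d|=1 (t=2), |d|=2 (t=2), |d|=5 (t=3), |d|=7 (t=3); sum(t^3 - t) = 60.
        Var[W] = n(n+1)(2n+1)/24 - sum(t^3-t)/48 = 3900/24 - 60/48 = 161.25.
        z = (W - E[W]) / sqrt(Var[W]) = (30.5 - 39) / 12.6984 = -0.6694.
        Two-sided p = 2*Phi(z) = 0.503257.
Step 6: alpha = 0.1. fail to reject H0.

W+ = 47.5, W- = 30.5, W = min = 30.5, p = 0.503257, fail to reject H0.


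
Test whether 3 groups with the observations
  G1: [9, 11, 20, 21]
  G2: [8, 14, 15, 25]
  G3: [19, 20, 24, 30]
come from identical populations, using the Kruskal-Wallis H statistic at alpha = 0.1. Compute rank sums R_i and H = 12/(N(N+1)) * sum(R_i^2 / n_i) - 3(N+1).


Step 1: Combine all N = 12 observations and assign midranks.
sorted (value, group, rank): (8,G2,1), (9,G1,2), (11,G1,3), (14,G2,4), (15,G2,5), (19,G3,6), (20,G1,7.5), (20,G3,7.5), (21,G1,9), (24,G3,10), (25,G2,11), (30,G3,12)
Step 2: Sum ranks within each group.
R_1 = 21.5 (n_1 = 4)
R_2 = 21 (n_2 = 4)
R_3 = 35.5 (n_3 = 4)
Step 3: H = 12/(N(N+1)) * sum(R_i^2/n_i) - 3(N+1)
     = 12/(12*13) * (21.5^2/4 + 21^2/4 + 35.5^2/4) - 3*13
     = 0.076923 * 540.875 - 39
     = 2.605769.
Step 4: Ties present; correction factor C = 1 - 6/(12^3 - 12) = 0.996503. Corrected H = 2.605769 / 0.996503 = 2.614912.
Step 5: Under H0, H ~ chi^2(2); p-value = 0.270507.
Step 6: alpha = 0.1. fail to reject H0.

H = 2.6149, df = 2, p = 0.270507, fail to reject H0.


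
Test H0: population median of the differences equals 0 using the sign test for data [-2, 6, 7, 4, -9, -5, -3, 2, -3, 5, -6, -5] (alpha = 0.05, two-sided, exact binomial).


Step 1: Discard zero differences. Original n = 12; n_eff = number of nonzero differences = 12.
Nonzero differences (with sign): -2, +6, +7, +4, -9, -5, -3, +2, -3, +5, -6, -5
Step 2: Count signs: positive = 5, negative = 7.
Step 3: Under H0: P(positive) = 0.5, so the number of positives S ~ Bin(12, 0.5).
Step 4: Two-sided exact p-value = sum of Bin(12,0.5) probabilities at or below the observed probability = 0.774414.
Step 5: alpha = 0.05. fail to reject H0.

n_eff = 12, pos = 5, neg = 7, p = 0.774414, fail to reject H0.


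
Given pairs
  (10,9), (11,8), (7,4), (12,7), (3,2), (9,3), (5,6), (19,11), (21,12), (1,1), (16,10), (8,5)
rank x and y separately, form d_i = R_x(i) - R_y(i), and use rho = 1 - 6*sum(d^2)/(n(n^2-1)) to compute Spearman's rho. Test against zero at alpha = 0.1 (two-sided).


Step 1: Rank x and y separately (midranks; no ties here).
rank(x): 10->7, 11->8, 7->4, 12->9, 3->2, 9->6, 5->3, 19->11, 21->12, 1->1, 16->10, 8->5
rank(y): 9->9, 8->8, 4->4, 7->7, 2->2, 3->3, 6->6, 11->11, 12->12, 1->1, 10->10, 5->5
Step 2: d_i = R_x(i) - R_y(i); compute d_i^2.
  (7-9)^2=4, (8-8)^2=0, (4-4)^2=0, (9-7)^2=4, (2-2)^2=0, (6-3)^2=9, (3-6)^2=9, (11-11)^2=0, (12-12)^2=0, (1-1)^2=0, (10-10)^2=0, (5-5)^2=0
sum(d^2) = 26.
Step 3: rho = 1 - 6*26 / (12*(12^2 - 1)) = 1 - 156/1716 = 0.909091.
Step 4: Under H0, t = rho * sqrt((n-2)/(1-rho^2)) = 6.9007 ~ t(10).
Step 5: Two-sided p-value from the t-distribution with 10 df = 0.000042.
Step 6: alpha = 0.1. reject H0.

rho = 0.9091, p = 0.000042, reject H0 at alpha = 0.1.


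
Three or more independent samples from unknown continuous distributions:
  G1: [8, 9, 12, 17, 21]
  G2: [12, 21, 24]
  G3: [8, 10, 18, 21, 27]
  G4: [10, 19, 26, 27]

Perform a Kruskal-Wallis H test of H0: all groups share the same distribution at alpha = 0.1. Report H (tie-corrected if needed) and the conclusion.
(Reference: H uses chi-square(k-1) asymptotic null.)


Step 1: Combine all N = 17 observations and assign midranks.
sorted (value, group, rank): (8,G1,1.5), (8,G3,1.5), (9,G1,3), (10,G3,4.5), (10,G4,4.5), (12,G1,6.5), (12,G2,6.5), (17,G1,8), (18,G3,9), (19,G4,10), (21,G1,12), (21,G2,12), (21,G3,12), (24,G2,14), (26,G4,15), (27,G3,16.5), (27,G4,16.5)
Step 2: Sum ranks within each group.
R_1 = 31 (n_1 = 5)
R_2 = 32.5 (n_2 = 3)
R_3 = 43.5 (n_3 = 5)
R_4 = 46 (n_4 = 4)
Step 3: H = 12/(N(N+1)) * sum(R_i^2/n_i) - 3(N+1)
     = 12/(17*18) * (31^2/5 + 32.5^2/3 + 43.5^2/5 + 46^2/4) - 3*18
     = 0.039216 * 1451.73 - 54
     = 2.930719.
Step 4: Ties present; correction factor C = 1 - 48/(17^3 - 17) = 0.990196. Corrected H = 2.930719 / 0.990196 = 2.959736.
Step 5: Under H0, H ~ chi^2(3); p-value = 0.397875.
Step 6: alpha = 0.1. fail to reject H0.

H = 2.9597, df = 3, p = 0.397875, fail to reject H0.


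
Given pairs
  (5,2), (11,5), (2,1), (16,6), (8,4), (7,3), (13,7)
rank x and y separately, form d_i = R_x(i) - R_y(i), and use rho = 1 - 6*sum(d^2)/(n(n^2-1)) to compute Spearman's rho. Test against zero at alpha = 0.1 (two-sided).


Step 1: Rank x and y separately (midranks; no ties here).
rank(x): 5->2, 11->5, 2->1, 16->7, 8->4, 7->3, 13->6
rank(y): 2->2, 5->5, 1->1, 6->6, 4->4, 3->3, 7->7
Step 2: d_i = R_x(i) - R_y(i); compute d_i^2.
  (2-2)^2=0, (5-5)^2=0, (1-1)^2=0, (7-6)^2=1, (4-4)^2=0, (3-3)^2=0, (6-7)^2=1
sum(d^2) = 2.
Step 3: rho = 1 - 6*2 / (7*(7^2 - 1)) = 1 - 12/336 = 0.964286.
Step 4: Under H0, t = rho * sqrt((n-2)/(1-rho^2)) = 8.1408 ~ t(5).
Step 5: Two-sided p-value from the t-distribution with 5 df = 0.000454.
Step 6: alpha = 0.1. reject H0.

rho = 0.9643, p = 0.000454, reject H0 at alpha = 0.1.


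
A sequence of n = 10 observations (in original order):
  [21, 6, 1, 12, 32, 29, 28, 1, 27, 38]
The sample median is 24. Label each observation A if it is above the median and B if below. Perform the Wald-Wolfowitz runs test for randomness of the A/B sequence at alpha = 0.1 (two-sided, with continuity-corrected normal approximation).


Step 1: Compute median = 24; label A = above, B = below.
Labels in order: BBBBAAABAA  (n_A = 5, n_B = 5)
Step 2: Count runs R = 4.
Step 3: Under H0 (random ordering), E[R] = 2*n_A*n_B/(n_A+n_B) + 1 = 2*5*5/10 + 1 = 6.0000.
        Var[R] = 2*n_A*n_B*(2*n_A*n_B - n_A - n_B) / ((n_A+n_B)^2 * (n_A+n_B-1)) = 2000/900 = 2.2222.
        SD[R] = 1.4907.
Step 4: Continuity-corrected z = (R + 0.5 - E[R]) / SD[R] = (4 + 0.5 - 6.0000) / 1.4907 = -1.0062.
Step 5: Two-sided p-value via normal approximation = 2*(1 - Phi(|z|)) = 0.314305.
Step 6: alpha = 0.1. fail to reject H0.

R = 4, z = -1.0062, p = 0.314305, fail to reject H0.
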